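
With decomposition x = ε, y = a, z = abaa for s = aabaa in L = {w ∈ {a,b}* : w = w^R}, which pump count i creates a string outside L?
i = 0

xy⁰z = ε · ε · abaa = abaa; abaa reversed is aaba ≠ abaa, so it is not a palindrome and is not in L.
(Other choices also work, e.g. i = 2, 3; only i = 1 is guaranteed to stay in L since xy¹z = s.)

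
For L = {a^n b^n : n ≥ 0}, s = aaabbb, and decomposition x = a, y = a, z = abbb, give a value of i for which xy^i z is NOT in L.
i = 0

xy⁰z = a · ε · abbb = aabbb; aabbb has 2 a's and 3 b's; 2 ≠ 3, so it is not in L.
(Other choices also work, e.g. i = 2, 3; only i = 1 is guaranteed to stay in L since xy¹z = s.)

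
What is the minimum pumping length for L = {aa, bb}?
p = 3

For a finite language L, the pumping lemma holds vacuously if p > max|s| for s ∈ L.

The longest string in L = {aa, bb} has length 2.
If p = 3, then no string s ∈ L has |s| ≥ p, so the condition is vacuously true.

The minimum pumping length is p = 3.

Why no smaller p works: for any p ≤ 2, the longest string s ∈ L has |s| = 2 ≥ p, so it would
have to be pumpable; but pumping up (i = 2, 3, ...) produces ever longer strings, which cannot all lie in the
finite language L. So the pumping property fails for every p ≤ 2.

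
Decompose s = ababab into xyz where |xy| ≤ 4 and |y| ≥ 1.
x = 'a', y = 'ba', z = 'bab'

For s = ababab and p = 4, one valid decomposition is:
- x = 'a' (length 1)
- y = 'ba' (length 2)
- z = 'bab' (length 3)

Verification:
- xyz = 'a' + 'ba' + 'bab' = ababab ✓
- |xy| = 3 ≤ 4 ✓
- |y| = 2 > 0 ✓

All pumping lemma constraints are satisfied.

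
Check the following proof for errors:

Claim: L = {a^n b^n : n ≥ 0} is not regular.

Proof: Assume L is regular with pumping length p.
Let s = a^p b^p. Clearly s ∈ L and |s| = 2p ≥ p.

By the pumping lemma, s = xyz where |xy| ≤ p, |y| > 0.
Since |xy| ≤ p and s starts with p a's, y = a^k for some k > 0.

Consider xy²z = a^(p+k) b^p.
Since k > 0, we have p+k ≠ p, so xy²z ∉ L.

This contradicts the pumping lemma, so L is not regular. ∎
The proof is correct.

This proof is valid because:
1. The string s = a^p b^p is correctly in L
2. The decomposition analysis is correct: y must consist only of a's
3. The contradiction is valid: pumping increases a's but not b's
4. The conclusion follows logically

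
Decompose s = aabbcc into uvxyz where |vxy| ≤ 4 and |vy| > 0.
u='a', v='a', x='bb', y='c', z='c'

For s = aabbcc with pumping length p = 4:

One valid decomposition:
- u = 'a'
- v = 'a'
- x = 'bb'
- y = 'c'
- z = 'c'

Verification:
- uvxyz = 'a' + 'a' + 'bb' + 'c' + 'c' = aabbcc ✓
- |vxy| = |'abbc'| = 4 ≤ 4 ✓
- |vy| = |'ac'| = 2 > 0 ✓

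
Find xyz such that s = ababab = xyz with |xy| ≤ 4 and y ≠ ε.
x = 'aba', y = 'b', z = 'ab'

For s = ababab and p = 4, one valid decomposition is:
- x = 'aba' (length 3)
- y = 'b' (length 1)
- z = 'ab' (length 2)

Verification:
- xyz = 'aba' + 'b' + 'ab' = ababab ✓
- |xy| = 4 ≤ 4 ✓
- |y| = 1 > 0 ✓

All pumping lemma constraints are satisfied.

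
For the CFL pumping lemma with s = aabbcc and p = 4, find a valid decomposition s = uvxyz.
u='a', v='a', x='bb', y='c', z='c'

For s = aabbcc with pumping length p = 4:

One valid decomposition:
- u = 'a'
- v = 'a'
- x = 'bb'
- y = 'c'
- z = 'c'

Verification:
- uvxyz = 'a' + 'a' + 'bb' + 'c' + 'c' = aabbcc ✓
- |vxy| = |'abbc'| = 4 ≤ 4 ✓
- |vy| = |'ac'| = 2 > 0 ✓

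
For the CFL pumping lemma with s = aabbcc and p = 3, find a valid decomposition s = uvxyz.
u='aa', v='b', x='b', y='c', z='c'

For s = aabbcc with pumping length p = 3:

One valid decomposition:
- u = 'aa'
- v = 'b'
- x = 'b'
- y = 'c'
- z = 'c'

Verification:
- uvxyz = 'aa' + 'b' + 'b' + 'c' + 'c' = aabbcc ✓
- |vxy| = |'bbc'| = 3 ≤ 3 ✓
- |vy| = |'bc'| = 2 > 0 ✓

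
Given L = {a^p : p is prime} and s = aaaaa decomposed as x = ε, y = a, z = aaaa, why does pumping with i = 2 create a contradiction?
xy²z = aaaaaa ∉ L

Pumping with i = 2 replaces y = a by y² = aa:
- Original: s = xyz = aaaaa; aaaaa has length 5, which is prime, so it is in L
- Pumped: xy²z = ε · aa · aaaa = aaaaaa
- aaaaaa has length 6 = 2 × 3, which is not prime, so it is not in L

The pumping lemma would require xy²z ∈ L, so this decomposition yields a contradiction.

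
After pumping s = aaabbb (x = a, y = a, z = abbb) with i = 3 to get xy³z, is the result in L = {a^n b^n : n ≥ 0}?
No

xy³z = a · aaa · abbb = aaaaabbb.
aaaaabbb has 5 a's and 3 b's; 5 ≠ 3, so it is not in L.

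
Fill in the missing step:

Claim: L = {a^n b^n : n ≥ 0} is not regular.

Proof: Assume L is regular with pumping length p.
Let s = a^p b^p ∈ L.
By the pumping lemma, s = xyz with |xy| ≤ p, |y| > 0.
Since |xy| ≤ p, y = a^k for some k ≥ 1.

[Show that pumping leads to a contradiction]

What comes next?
Consider xy²z = a^(p+k) b^p.

Since k ≥ 1, we have p + k > p.
So xy²z has more a's than b's: (p+k) a's vs p b's.
This means xy²z ∉ L because a^n b^n requires equal counts.

This contradicts the pumping lemma which states xy²z ∈ L.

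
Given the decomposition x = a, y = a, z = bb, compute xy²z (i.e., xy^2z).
aaabb

Given x = 'a', y = 'a', z = 'bb' and i = 2:

xy^2z = x + y·y·...·y (2 times) + z
       = 'a' + 'a'^2 + 'bb'
       = 'a' + 'aa' + 'bb'
       = 'aaabb'

The pumped string is 'aaabb' with length 5.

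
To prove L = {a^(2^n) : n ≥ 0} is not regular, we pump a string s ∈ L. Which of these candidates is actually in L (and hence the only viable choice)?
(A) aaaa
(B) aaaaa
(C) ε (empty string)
(A) aaaa

The pumping lemma is applied to a string s that lies in L, so first check membership of each option:
- (A) aaaa has length 4 = 2^2, so it is in L ✓
- (B) aaaaa has length 5, strictly between 2^2 = 4 and 2^3 = 8, so it is not in L ✗
- (C) ε has length 0, which is not a power of 2, so it is not in L ✗

Only (A) aaaa is in L, so it is the only candidate that could play the role of s.
(In a complete proof one picks s in terms of the pumping length p so that |s| ≥ p is guaranteed; a fixed string like aaaa illustrates the shape of such an s.)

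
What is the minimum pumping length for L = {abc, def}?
p = 4

For a finite language L, the pumping lemma holds vacuously if p > max|s| for s ∈ L.

The longest string in L = {abc, def} has length 3.
If p = 4, then no string s ∈ L has |s| ≥ p, so the condition is vacuously true.

The minimum pumping length is p = 4.

Why no smaller p works: for any p ≤ 3, the longest string s ∈ L has |s| = 3 ≥ p, so it would
have to be pumpable; but pumping up (i = 2, 3, ...) produces ever longer strings, which cannot all lie in the
finite language L. So the pumping property fails for every p ≤ 3.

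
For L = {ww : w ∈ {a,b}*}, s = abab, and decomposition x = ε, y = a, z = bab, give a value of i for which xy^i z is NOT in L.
i = 0

xy⁰z = ε · ε · bab = bab; bab has odd length 3, so it cannot be written as ww and is not in L.
(Other choices also work, e.g. i = 2, 3; only i = 1 is guaranteed to stay in L since xy¹z = s.)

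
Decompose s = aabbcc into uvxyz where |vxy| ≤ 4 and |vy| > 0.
u='a', v='a', x='bb', y='c', z='c'

For s = aabbcc with pumping length p = 4:

One valid decomposition:
- u = 'a'
- v = 'a'
- x = 'bb'
- y = 'c'
- z = 'c'

Verification:
- uvxyz = 'a' + 'a' + 'bb' + 'c' + 'c' = aabbcc ✓
- |vxy| = |'abbc'| = 4 ≤ 4 ✓
- |vy| = |'ac'| = 2 > 0 ✓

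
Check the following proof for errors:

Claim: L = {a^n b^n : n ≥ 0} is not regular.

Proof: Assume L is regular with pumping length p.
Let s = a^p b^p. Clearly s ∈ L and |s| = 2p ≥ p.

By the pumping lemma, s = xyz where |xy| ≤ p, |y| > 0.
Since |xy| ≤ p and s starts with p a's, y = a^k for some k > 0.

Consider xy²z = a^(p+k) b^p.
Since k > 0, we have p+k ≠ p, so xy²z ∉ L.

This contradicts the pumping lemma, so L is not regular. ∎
The proof is correct.

This proof is valid because:
1. The string s = a^p b^p is correctly in L
2. The decomposition analysis is correct: y must consist only of a's
3. The contradiction is valid: pumping increases a's but not b's
4. The conclusion follows logically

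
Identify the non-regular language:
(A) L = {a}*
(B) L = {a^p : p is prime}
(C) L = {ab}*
(B) {a^p : p is prime}

(B) L = {a^p : p is prime} is NOT regular.

The pumping lemma can be used to prove this:
After pumping, the length becomes composite

The other languages are regular because they can be recognized by finite automata.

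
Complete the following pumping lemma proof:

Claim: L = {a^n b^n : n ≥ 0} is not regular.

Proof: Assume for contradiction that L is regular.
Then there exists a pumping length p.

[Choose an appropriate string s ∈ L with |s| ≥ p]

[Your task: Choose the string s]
s = a^p b^p

This string is in L (has equal a's and b's) and has length 2p ≥ p.
Any decomposition xyz with |xy| ≤ p means y consists only of a's,
so pumping will unbalance the counts.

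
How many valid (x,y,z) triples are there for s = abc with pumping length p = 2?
3

For s = 'abc' with pumping length p = 2:

Constraints: |xy| ≤ 2, |y| > 0

Valid decompositions (|xy| ≤ p, |y| ≥ 1):
  • x='', y='a', z='bc'
  • x='a', y='b', z='c'
  • x='', y='ab', z='c'

Total count: 3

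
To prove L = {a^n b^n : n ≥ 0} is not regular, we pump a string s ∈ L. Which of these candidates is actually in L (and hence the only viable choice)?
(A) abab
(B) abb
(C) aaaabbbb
(C) aaaabbbb

The pumping lemma is applied to a string s that lies in L, so first check membership of each option:
- (A) abab has an a after a b, so it is not of the form a^n b^n and is not in L ✗
- (B) abb has 1 a's and 2 b's; 1 ≠ 2, so it is not in L ✗
- (C) aaaabbbb = a^4 b^4 has equal counts (4 = 4), so it is in L ✓

Only (C) aaaabbbb is in L, so it is the only candidate that could play the role of s.
(In a complete proof one picks s in terms of the pumping length p so that |s| ≥ p is guaranteed; a fixed string like aaaabbbb illustrates the shape of such an s.)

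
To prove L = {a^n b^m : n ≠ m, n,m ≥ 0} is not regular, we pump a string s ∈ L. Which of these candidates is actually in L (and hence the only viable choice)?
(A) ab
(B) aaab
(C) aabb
(B) aaab

The pumping lemma is applied to a string s that lies in L, so first check membership of each option:
- (A) ab = a^1 b^1 has n = m = 1, so it is not in L ✗
- (B) aaab = a^3 b^1 with 3 ≠ 1, so it is in L ✓
- (C) aabb = a^2 b^2 has n = m = 2, so it is not in L ✗

Only (B) aaab is in L, so it is the only candidate that could play the role of s.
(In a complete proof one picks s in terms of the pumping length p so that |s| ≥ p is guaranteed; a fixed string like aaab illustrates the shape of such an s.)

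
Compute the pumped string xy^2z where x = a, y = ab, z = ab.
aababab

Given x = 'a', y = 'ab', z = 'ab' and i = 2:

xy^2z = x + y·y·...·y (2 times) + z
       = 'a' + 'ab'^2 + 'ab'
       = 'a' + 'abab' + 'ab'
       = 'aababab'

The pumped string is 'aababab' with length 7.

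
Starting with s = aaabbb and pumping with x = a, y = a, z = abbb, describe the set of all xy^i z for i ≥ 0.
{xy^i z : i ≥ 0} = {a^(2+i) b^3 : i ≥ 0} = {aabbb, aaabbb, aaaabbb, ...}

With x = a, y = a, z = abbb: Starting with aaabbb and pumping the second 'a', we get strings with 2+i a's followed by 3 b's for i = 0, 1, 2, ...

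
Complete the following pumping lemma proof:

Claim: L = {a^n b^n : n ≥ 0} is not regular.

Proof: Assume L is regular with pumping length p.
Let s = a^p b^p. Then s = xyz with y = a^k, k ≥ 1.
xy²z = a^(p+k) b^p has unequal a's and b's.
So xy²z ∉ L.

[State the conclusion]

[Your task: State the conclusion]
This contradicts the pumping lemma for regular languages,
which guarantees xy^i z ∈ L for all i ≥ 0.

Since our assumption that L is regular leads to a contradiction,
we conclude that L = {a^n b^n : n ≥ 0} is NOT regular. ∎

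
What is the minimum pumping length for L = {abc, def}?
p = 4

For a finite language L, the pumping lemma holds vacuously if p > max|s| for s ∈ L.

The longest string in L = {abc, def} has length 3.
If p = 4, then no string s ∈ L has |s| ≥ p, so the condition is vacuously true.

The minimum pumping length is p = 4.

Why no smaller p works: for any p ≤ 3, the longest string s ∈ L has |s| = 3 ≥ p, so it would
have to be pumpable; but pumping up (i = 2, 3, ...) produces ever longer strings, which cannot all lie in the
finite language L. So the pumping property fails for every p ≤ 3.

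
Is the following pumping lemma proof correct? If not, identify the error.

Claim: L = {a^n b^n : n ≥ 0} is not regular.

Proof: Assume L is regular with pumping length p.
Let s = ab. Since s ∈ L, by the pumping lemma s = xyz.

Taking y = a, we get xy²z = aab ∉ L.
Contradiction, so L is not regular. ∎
The proof is INCORRECT.

Error: The string s = ab may be shorter than p.
The pumping lemma only applies to strings with |s| ≥ p, and p is not under our control.
We must choose s in terms of p, e.g. s = a^p b^p, to ensure |s| ≥ p.
(The proof also fixes one particular y; a valid argument must handle every decomposition with |xy| ≤ p and |y| ≥ 1 — for s = a^p b^p this forces y = a^k, and then xy²z = a^(p+k) b^p ∉ L.)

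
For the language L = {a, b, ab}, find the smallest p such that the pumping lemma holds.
p = 3

For a finite language L, the pumping lemma holds vacuously if p > max|s| for s ∈ L.

The longest string in L = {a, b, ab} has length 2.
If p = 3, then no string s ∈ L has |s| ≥ p, so the condition is vacuously true.

The minimum pumping length is p = 3.

Why no smaller p works: for any p ≤ 2, the longest string s ∈ L has |s| = 2 ≥ p, so it would
have to be pumpable; but pumping up (i = 2, 3, ...) produces ever longer strings, which cannot all lie in the
finite language L. So the pumping property fails for every p ≤ 2.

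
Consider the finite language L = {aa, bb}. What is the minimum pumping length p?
p = 3

For a finite language L, the pumping lemma holds vacuously if p > max|s| for s ∈ L.

The longest string in L = {aa, bb} has length 2.
If p = 3, then no string s ∈ L has |s| ≥ p, so the condition is vacuously true.

The minimum pumping length is p = 3.

Why no smaller p works: for any p ≤ 2, the longest string s ∈ L has |s| = 2 ≥ p, so it would
have to be pumpable; but pumping up (i = 2, 3, ...) produces ever longer strings, which cannot all lie in the
finite language L. So the pumping property fails for every p ≤ 2.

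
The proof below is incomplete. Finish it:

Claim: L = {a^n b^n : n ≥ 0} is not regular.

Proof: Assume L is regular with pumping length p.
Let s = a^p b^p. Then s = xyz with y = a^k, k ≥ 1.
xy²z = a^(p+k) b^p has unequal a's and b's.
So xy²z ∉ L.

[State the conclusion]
This contradicts the pumping lemma for regular languages,
which guarantees xy^i z ∈ L for all i ≥ 0.

Since our assumption that L is regular leads to a contradiction,
we conclude that L = {a^n b^n : n ≥ 0} is NOT regular. ∎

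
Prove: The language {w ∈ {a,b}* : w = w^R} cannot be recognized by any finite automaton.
Assume for contradiction that L is regular, and let p ≥ 1 be the pumping length given by the pumping lemma.
Choose s = a^p b a^p. Then s ∈ L (it reads the same in both directions) and |s| = 2p + 1 ≥ p.
By the pumping lemma, s = xyz for some x, y, z with |xy| ≤ p, |y| ≥ 1, and xy^i z ∈ L for every i ≥ 0.
Since |xy| ≤ p and the first p symbols of s are all a's, y = a^k for some k with 1 ≤ k ≤ p.

Take i = 2: xy²z = a^(p + k) b a^p.
Its reversal is a^p b a^(p + k). These differ because the block of a's before the unique b has length p + k in one and p in the other, and p + k ≠ p since k ≥ 1. So xy²z is not a palindrome, i.e. xy²z ∉ L.

This contradicts the pumping lemma, which requires xy^i z ∈ L for all i ≥ 0.
Hence L = {w ∈ {a,b}* : w = w^R} is not regular. ∎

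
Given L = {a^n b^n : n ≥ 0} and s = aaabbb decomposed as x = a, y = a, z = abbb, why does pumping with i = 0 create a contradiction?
xy⁰z = aabbb ∉ L

Pumping with i = 0 replaces y = a by y⁰ = ε:
- Original: s = xyz = aaabbb; aaabbb = a^3 b^3 has equal counts (3 = 3), so it is in L
- Pumped: xy⁰z = a · ε · abbb = aabbb
- aabbb has 2 a's and 3 b's; 2 ≠ 3, so it is not in L

The pumping lemma would require xy⁰z ∈ L, so this decomposition yields a contradiction.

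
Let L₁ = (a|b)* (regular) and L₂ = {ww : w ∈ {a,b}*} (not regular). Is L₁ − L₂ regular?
No — L₁ − L₂ is not regular.

L₁ − L₂ is the complement of {ww} within {a,b}*. If it were regular, its complement {ww} would be regular as well (regular languages are closed under complement) — contradiction. So L₁ − L₂ is not regular.

Note that the bare facts "L₁ regular, L₂ non-regular" do not settle the question by themselves: the closure of regular languages under ∪, ∩, complement and difference applies only when BOTH operands are regular. With a non-regular operand the result can come out regular or non-regular depending on the specific languages, so one has to work out L₁ − L₂ for this particular pair, as above.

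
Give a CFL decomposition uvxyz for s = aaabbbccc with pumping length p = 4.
u='aa', v='a', x='bb', y='b', z='ccc'

For s = aaabbbccc with pumping length p = 4:

One valid decomposition:
- u = 'aa'
- v = 'a'
- x = 'bb'
- y = 'b'
- z = 'ccc'

Verification:
- uvxyz = 'aa' + 'a' + 'bb' + 'b' + 'ccc' = aaabbbccc ✓
- |vxy| = |'abbb'| = 4 ≤ 4 ✓
- |vy| = |'ab'| = 2 > 0 ✓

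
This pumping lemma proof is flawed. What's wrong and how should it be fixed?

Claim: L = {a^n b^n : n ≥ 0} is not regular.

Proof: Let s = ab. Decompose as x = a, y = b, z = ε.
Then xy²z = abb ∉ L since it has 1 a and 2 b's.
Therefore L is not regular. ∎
Error: The string s = ab might be shorter than the pumping length p.

Correction: Choose s = a^p b^p to ensure |s| ≥ p. Also, the decomposition is wrong: with |xy| ≤ p, y cannot include b's when s starts with p a's.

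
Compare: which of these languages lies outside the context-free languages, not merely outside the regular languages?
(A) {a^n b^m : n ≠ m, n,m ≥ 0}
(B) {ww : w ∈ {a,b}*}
(B) {ww : w ∈ {a,b}*}

(B) {ww : w ∈ {a,b}*} requires the CFL pumping lemma.

- {a^n b^m : n ≠ m, n,m ≥ 0} is context-free (but not regular)
  • Can be shown non-regular with the regular pumping lemma
  • After pumping a's, we can make n = m

- {ww : w ∈ {a,b}*} is NOT context-free
  • Requires the CFL pumping lemma to prove
  • Cannot verify equality of two arbitrary substrings

The CFL pumping lemma is "stronger" in that it can prove non-membership
in the larger class of context-free languages.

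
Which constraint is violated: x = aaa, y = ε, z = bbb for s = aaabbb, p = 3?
Violated: |y| > 0

The decomposition x = aaa, y = ε, z = bbb for s = aaabbb with p = 3
violates the constraint: |y| > 0

|y| = 0, but the pumping lemma requires |y| > 0 (y must be non-empty).

Pumping lemma constraints:
1. xyz = s (decomposition is valid)
2. |xy| ≤ p
3. |y| > 0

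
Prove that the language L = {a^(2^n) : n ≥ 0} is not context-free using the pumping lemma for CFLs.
Assume for contradiction that L is context-free, and let p ≥ 1 be the pumping length given by the pumping lemma for CFLs.
Choose s = a^(2^p). Then s ∈ L and |s| = 2^p ≥ p.
By the CFL pumping lemma, s = uvxyz for some u, v, x, y, z with |vxy| ≤ p, |vy| ≥ 1, and uv^i xy^i z ∈ L for every i ≥ 0.
All symbols are a's, so only lengths matter: let k = |vy|, with 1 ≤ k ≤ |vxy| ≤ p < 2^p.

Take i = 2: |uv²xy²z| = 2^p + k, and 2^p < 2^p + k < 2^p + 2^p = 2^(p+1).
So the length lies strictly between consecutive powers of two and is not a power of 2; uv²xy²z ∉ L.

This contradicts the CFL pumping lemma, which requires uv^i xy^i z ∈ L for all i ≥ 0.
Hence L = {a^(2^n) : n ≥ 0} is not context-free. ∎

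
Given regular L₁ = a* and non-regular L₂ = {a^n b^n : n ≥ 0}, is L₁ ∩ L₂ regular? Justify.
Yes — L₁ ∩ L₂ is regular.

A string of a* contains no b's, and the only string of {a^n b^n} with no b's is ε (n = 0). So L₁ ∩ L₂ = {ε}, a finite language, which is regular.

Note that the bare facts "L₁ regular, L₂ non-regular" do not settle the question by themselves: the closure of regular languages under ∪, ∩, complement and difference applies only when BOTH operands are regular. With a non-regular operand the result can come out regular or non-regular depending on the specific languages, so one has to work out L₁ ∩ L₂ for this particular pair, as above.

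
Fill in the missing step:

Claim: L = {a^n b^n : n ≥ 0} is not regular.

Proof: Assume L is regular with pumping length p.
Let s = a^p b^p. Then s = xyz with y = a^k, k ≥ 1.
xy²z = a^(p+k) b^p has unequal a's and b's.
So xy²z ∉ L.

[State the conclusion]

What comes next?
This contradicts the pumping lemma for regular languages,
which guarantees xy^i z ∈ L for all i ≥ 0.

Since our assumption that L is regular leads to a contradiction,
we conclude that L = {a^n b^n : n ≥ 0} is NOT regular. ∎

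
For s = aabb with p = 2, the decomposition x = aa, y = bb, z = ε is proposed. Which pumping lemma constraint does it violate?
Violated: |xy| ≤ p

The decomposition x = aa, y = bb, z = ε for s = aabb with p = 2
violates the constraint: |xy| ≤ p

|xy| = |aabb| = 4 > 2 = p. The decomposition puts too many characters in xy.

Pumping lemma constraints:
1. xyz = s (decomposition is valid)
2. |xy| ≤ p
3. |y| > 0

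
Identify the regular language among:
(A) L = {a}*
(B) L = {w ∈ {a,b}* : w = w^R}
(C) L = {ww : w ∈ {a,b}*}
(A) {a}*

(A) L = {a}* is regular.

This can be recognized by a finite automaton (DFA/NFA).
Regular expressions like {a}* define regular languages.

The other choices are not regular:
- {ww : w ∈ {a,b}*}: After pumping, the two halves no longer match
- {w ∈ {a,b}* : w = w^R}: After pumping, the string is no longer symmetric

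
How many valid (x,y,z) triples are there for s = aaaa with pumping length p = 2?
3

For s = 'aaaa' with pumping length p = 2:

Constraints: |xy| ≤ 2, |y| > 0

Valid decompositions (|xy| ≤ p, |y| ≥ 1):
  • x='', y='a', z='aaa'
  • x='a', y='a', z='aa'
  • x='', y='aa', z='aa'

Total count: 3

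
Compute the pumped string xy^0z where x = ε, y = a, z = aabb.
aabb

Given x = '', y = 'a', z = 'aabb' and i = 0:

xy^0z = x + y·y·...·y (0 times) + z
       = '' + 'a'^0 + 'aabb'
       = '' + '' + 'aabb'
       = 'aabb'

The pumped string is 'aabb' with length 4.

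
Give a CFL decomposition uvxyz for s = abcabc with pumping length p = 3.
u='ab', v='c', x='a', y='b', z='c'

For s = abcabc with pumping length p = 3:

One valid decomposition:
- u = 'ab'
- v = 'c'
- x = 'a'
- y = 'b'
- z = 'c'

Verification:
- uvxyz = 'ab' + 'c' + 'a' + 'b' + 'c' = abcabc ✓
- |vxy| = |'cab'| = 3 ≤ 3 ✓
- |vy| = |'cb'| = 2 > 0 ✓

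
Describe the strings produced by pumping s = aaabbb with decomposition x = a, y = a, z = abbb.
{xy^i z : i ≥ 0} = {a^(2+i) b^3 : i ≥ 0} = {aabbb, aaabbb, aaaabbb, ...}

With x = a, y = a, z = abbb: Starting with aaabbb and pumping the second 'a', we get strings with 2+i a's followed by 3 b's for i = 0, 1, 2, ...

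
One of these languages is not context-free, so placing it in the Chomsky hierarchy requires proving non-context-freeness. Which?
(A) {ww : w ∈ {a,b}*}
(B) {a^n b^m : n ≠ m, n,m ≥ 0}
(A) {ww : w ∈ {a,b}*}

(A) {ww : w ∈ {a,b}*} requires the CFL pumping lemma.

- {a^n b^m : n ≠ m, n,m ≥ 0} is context-free (but not regular)
  • Can be shown non-regular with the regular pumping lemma
  • After pumping a's, we can make n = m

- {ww : w ∈ {a,b}*} is NOT context-free
  • Requires the CFL pumping lemma to prove
  • Even a PDA cannot compare two arbitrary halves symbol by symbol; CFL pumping on a^p b^p a^p b^p fails

The CFL pumping lemma is "stronger" in that it can prove non-membership
in the larger class of context-free languages.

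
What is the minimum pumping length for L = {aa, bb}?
p = 3

For a finite language L, the pumping lemma holds vacuously if p > max|s| for s ∈ L.

The longest string in L = {aa, bb} has length 2.
If p = 3, then no string s ∈ L has |s| ≥ p, so the condition is vacuously true.

The minimum pumping length is p = 3.

Why no smaller p works: for any p ≤ 2, the longest string s ∈ L has |s| = 2 ≥ p, so it would
have to be pumpable; but pumping up (i = 2, 3, ...) produces ever longer strings, which cannot all lie in the
finite language L. So the pumping property fails for every p ≤ 2.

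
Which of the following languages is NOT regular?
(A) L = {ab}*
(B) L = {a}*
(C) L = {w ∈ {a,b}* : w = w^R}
(C) {w ∈ {a,b}* : w = w^R}

(C) L = {w ∈ {a,b}* : w = w^R} is NOT regular.

The pumping lemma can be used to prove this:
After pumping, the string is no longer symmetric

The other languages are regular because they can be recognized by finite automata.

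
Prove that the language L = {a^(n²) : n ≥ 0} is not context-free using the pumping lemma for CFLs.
Assume for contradiction that L is context-free, and let p ≥ 1 be the pumping length given by the pumping lemma for CFLs.
Choose s = a^(p²). Then s ∈ L and |s| = p² ≥ p.
By the CFL pumping lemma, s = uvxyz for some u, v, x, y, z with |vxy| ≤ p, |vy| ≥ 1, and uv^i xy^i z ∈ L for every i ≥ 0.
All symbols are a's, so only lengths matter: let k = |vy|, with 1 ≤ k ≤ |vxy| ≤ p.

Take i = 2: |uv²xy²z| = p² + k, and p² < p² + k ≤ p² + p < (p + 1)².
So the length lies strictly between consecutive squares and is not a perfect square; uv²xy²z ∉ L.

This contradicts the CFL pumping lemma, which requires uv^i xy^i z ∈ L for all i ≥ 0.
Hence L = {a^(n²) : n ≥ 0} is not context-free. ∎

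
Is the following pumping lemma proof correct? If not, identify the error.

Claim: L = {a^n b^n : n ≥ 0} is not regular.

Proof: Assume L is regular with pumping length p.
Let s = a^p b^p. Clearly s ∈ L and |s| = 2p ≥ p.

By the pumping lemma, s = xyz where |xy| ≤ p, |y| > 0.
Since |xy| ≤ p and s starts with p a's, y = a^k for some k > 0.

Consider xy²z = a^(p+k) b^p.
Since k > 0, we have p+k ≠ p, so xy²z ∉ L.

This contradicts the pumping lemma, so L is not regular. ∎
The proof is correct.

This proof is valid because:
1. The string s = a^p b^p is correctly in L
2. The decomposition analysis is correct: y must consist only of a's
3. The contradiction is valid: pumping increases a's but not b's
4. The conclusion follows logically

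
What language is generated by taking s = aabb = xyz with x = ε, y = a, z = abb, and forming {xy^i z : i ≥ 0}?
{xy^i z : i ≥ 0} = {a^(i+1) b^2 : i ≥ 0} = {abb, aabb, aaabb, ...}

With x = ε, y = a, z = abb: Starting with aabb and pumping the first 'a' (z = abb keeps the second 'a'), we get strings with i+1 a's followed by 2 b's for i = 0, 1, 2, ...; note bb is not produced because z always contributes one a.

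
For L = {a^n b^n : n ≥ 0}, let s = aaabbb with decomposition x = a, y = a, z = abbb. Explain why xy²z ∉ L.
xy²z = aaaabbb ∉ L

Pumping with i = 2 replaces y = a by y² = aa:
- Original: s = xyz = aaabbb; aaabbb = a^3 b^3 has equal counts (3 = 3), so it is in L
- Pumped: xy²z = a · aa · abbb = aaaabbb
- aaaabbb has 4 a's and 3 b's; 4 ≠ 3, so it is not in L

The pumping lemma would require xy²z ∈ L, so this decomposition yields a contradiction.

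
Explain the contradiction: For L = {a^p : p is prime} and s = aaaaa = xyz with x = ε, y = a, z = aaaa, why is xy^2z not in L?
xy²z = aaaaaa ∉ L

Pumping with i = 2 replaces y = a by y² = aa:
- Original: s = xyz = aaaaa; aaaaa has length 5, which is prime, so it is in L
- Pumped: xy²z = ε · aa · aaaa = aaaaaa
- aaaaaa has length 6 = 2 × 3, which is not prime, so it is not in L

The pumping lemma would require xy²z ∈ L, so this decomposition yields a contradiction.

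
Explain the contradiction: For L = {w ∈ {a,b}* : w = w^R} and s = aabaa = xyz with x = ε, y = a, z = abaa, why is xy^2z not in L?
xy²z = aaabaa ∉ L

Pumping with i = 2 replaces y = a by y² = aa:
- Original: s = xyz = aabaa; aabaa reversed is aabaa, the same string, so it is a palindrome and is in L
- Pumped: xy²z = ε · aa · abaa = aaabaa
- aaabaa reversed is aabaaa ≠ aaabaa, so it is not a palindrome and is not in L

The pumping lemma would require xy²z ∈ L, so this decomposition yields a contradiction.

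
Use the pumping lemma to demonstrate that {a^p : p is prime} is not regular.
Assume for contradiction that L is regular, and let p ≥ 1 be the pumping length given by the pumping lemma.
Choose a prime q with q ≥ p (one exists because there are infinitely many primes) and let s = a^q. Then s ∈ L and |s| = q ≥ p.
By the pumping lemma, s = xyz for some x, y, z with |xy| ≤ p, |y| ≥ 1, and xy^i z ∈ L for every i ≥ 0.
Here y = a^k for some k with 1 ≤ k ≤ p, and xy^i z = a^(q + (i − 1)k) for every i ≥ 0.

Take i = q + 1: |xy^(q+1) z| = q + qk = q(k + 1).
Both factors satisfy q ≥ 2 and k + 1 ≥ 2, so q(k + 1) is composite, and xy^(q+1) z ∉ L.

This contradicts the pumping lemma, which requires xy^i z ∈ L for all i ≥ 0.
Hence L = {a^p : p is prime} is not regular. ∎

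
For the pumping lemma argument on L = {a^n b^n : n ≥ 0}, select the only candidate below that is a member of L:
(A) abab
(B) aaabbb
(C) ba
(B) aaabbb

The pumping lemma is applied to a string s that lies in L, so first check membership of each option:
- (A) abab has an a after a b, so it is not of the form a^n b^n and is not in L ✗
- (B) aaabbb = a^3 b^3 has equal counts (3 = 3), so it is in L ✓
- (C) ba has an a after a b, so it is not of the form a^n b^n and is not in L ✗

Only (B) aaabbb is in L, so it is the only candidate that could play the role of s.
(In a complete proof one picks s in terms of the pumping length p so that |s| ≥ p is guaranteed; a fixed string like aaabbb illustrates the shape of such an s.)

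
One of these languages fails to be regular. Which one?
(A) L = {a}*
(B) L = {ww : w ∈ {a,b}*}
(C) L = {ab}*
(B) {ww : w ∈ {a,b}*}

(B) L = {ww : w ∈ {a,b}*} is NOT regular.

The pumping lemma can be used to prove this:
After pumping, the two halves no longer match

The other languages are regular because they can be recognized by finite automata.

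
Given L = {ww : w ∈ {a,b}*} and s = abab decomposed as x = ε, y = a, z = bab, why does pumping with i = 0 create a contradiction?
xy⁰z = bab ∉ L

Pumping with i = 0 replaces y = a by y⁰ = ε:
- Original: s = xyz = abab; abab splits into halves ab · ab, which are equal, so it is in L (w = ab)
- Pumped: xy⁰z = ε · ε · bab = bab
- bab has odd length 3, so it cannot be written as ww and is not in L

The pumping lemma would require xy⁰z ∈ L, so this decomposition yields a contradiction.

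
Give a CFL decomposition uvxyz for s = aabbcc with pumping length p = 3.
u='aa', v='b', x='b', y='c', z='c'

For s = aabbcc with pumping length p = 3:

One valid decomposition:
- u = 'aa'
- v = 'b'
- x = 'b'
- y = 'c'
- z = 'c'

Verification:
- uvxyz = 'aa' + 'b' + 'b' + 'c' + 'c' = aabbcc ✓
- |vxy| = |'bbc'| = 3 ≤ 3 ✓
- |vy| = |'bc'| = 2 > 0 ✓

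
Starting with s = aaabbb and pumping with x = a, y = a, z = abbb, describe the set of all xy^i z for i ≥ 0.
{xy^i z : i ≥ 0} = {a^(2+i) b^3 : i ≥ 0} = {aabbb, aaabbb, aaaabbb, ...}

With x = a, y = a, z = abbb: Starting with aaabbb and pumping the second 'a', we get strings with 2+i a's followed by 3 b's for i = 0, 1, 2, ...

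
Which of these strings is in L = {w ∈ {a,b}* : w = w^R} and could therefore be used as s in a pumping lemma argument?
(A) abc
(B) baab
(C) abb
(B) baab

The pumping lemma is applied to a string s that lies in L, so first check membership of each option:
- (A) abc reversed is cba ≠ abc, so it is not a palindrome and is not in L ✗
- (B) baab reversed is baab, the same string, so it is a palindrome and is in L ✓
- (C) abb reversed is bba ≠ abb, so it is not a palindrome and is not in L ✗

Only (B) baab is in L, so it is the only candidate that could play the role of s.
(In a complete proof one picks s in terms of the pumping length p so that |s| ≥ p is guaranteed; a fixed string like baab illustrates the shape of such an s.)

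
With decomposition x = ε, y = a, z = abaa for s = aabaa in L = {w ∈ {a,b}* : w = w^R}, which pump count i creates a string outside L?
i = 0

xy⁰z = ε · ε · abaa = abaa; abaa reversed is aaba ≠ abaa, so it is not a palindrome and is not in L.
(Other choices also work, e.g. i = 2, 3; only i = 1 is guaranteed to stay in L since xy¹z = s.)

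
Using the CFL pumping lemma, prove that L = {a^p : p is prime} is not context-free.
Assume for contradiction that L is context-free, and let p ≥ 1 be the pumping length given by the pumping lemma for CFLs.
Choose a prime q with q ≥ p and let s = a^q. Then s ∈ L and |s| = q ≥ p.
By the CFL pumping lemma, s = uvxyz for some u, v, x, y, z with |vxy| ≤ p, |vy| ≥ 1, and uv^i xy^i z ∈ L for every i ≥ 0.
All symbols are a's, so only lengths matter: let k = |vy|, with 1 ≤ k ≤ p. Then |uv^i xy^i z| = q + (i − 1)k.

Take i = q + 1: the length is q + qk = q(k + 1).
Both factors satisfy q ≥ 2 and k + 1 ≥ 2, so q(k + 1) is composite and uv^(q+1) xy^(q+1) z ∉ L.

This contradicts the CFL pumping lemma, which requires uv^i xy^i z ∈ L for all i ≥ 0.
Hence L = {a^p : p is prime} is not context-free. ∎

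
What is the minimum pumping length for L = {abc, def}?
p = 4

For a finite language L, the pumping lemma holds vacuously if p > max|s| for s ∈ L.

The longest string in L = {abc, def} has length 3.
If p = 4, then no string s ∈ L has |s| ≥ p, so the condition is vacuously true.

The minimum pumping length is p = 4.

Why no smaller p works: for any p ≤ 3, the longest string s ∈ L has |s| = 3 ≥ p, so it would
have to be pumpable; but pumping up (i = 2, 3, ...) produces ever longer strings, which cannot all lie in the
finite language L. So the pumping property fails for every p ≤ 3.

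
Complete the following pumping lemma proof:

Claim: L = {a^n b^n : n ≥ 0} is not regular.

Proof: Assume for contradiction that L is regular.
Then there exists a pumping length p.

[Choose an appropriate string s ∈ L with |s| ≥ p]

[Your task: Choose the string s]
s = a^p b^p

This string is in L (has equal a's and b's) and has length 2p ≥ p.
Any decomposition xyz with |xy| ≤ p means y consists only of a's,
so pumping will unbalance the counts.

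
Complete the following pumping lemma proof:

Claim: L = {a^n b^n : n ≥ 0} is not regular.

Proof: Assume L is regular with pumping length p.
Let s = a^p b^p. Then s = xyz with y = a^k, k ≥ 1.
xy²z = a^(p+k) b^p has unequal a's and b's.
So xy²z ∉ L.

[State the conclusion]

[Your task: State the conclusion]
This contradicts the pumping lemma for regular languages,
which guarantees xy^i z ∈ L for all i ≥ 0.

Since our assumption that L is regular leads to a contradiction,
we conclude that L = {a^n b^n : n ≥ 0} is NOT regular. ∎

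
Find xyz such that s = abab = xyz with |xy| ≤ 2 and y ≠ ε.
x = '', y = 'ab', z = 'ab'

For s = abab and p = 2, one valid decomposition is:
- x = '' (length 0)
- y = 'ab' (length 2)
- z = 'ab' (length 2)

Verification:
- xyz = '' + 'ab' + 'ab' = abab ✓
- |xy| = 2 ≤ 2 ✓
- |y| = 2 > 0 ✓

All pumping lemma constraints are satisfied.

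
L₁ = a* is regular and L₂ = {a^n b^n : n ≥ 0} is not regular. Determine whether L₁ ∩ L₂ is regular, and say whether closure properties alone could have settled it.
Yes — L₁ ∩ L₂ is regular.

A string of a* contains no b's, and the only string of {a^n b^n} with no b's is ε (n = 0). So L₁ ∩ L₂ = {ε}, a finite language, which is regular.

Note that the bare facts "L₁ regular, L₂ non-regular" do not settle the question by themselves: the closure of regular languages under ∪, ∩, complement and difference applies only when BOTH operands are regular. With a non-regular operand the result can come out regular or non-regular depending on the specific languages, so one has to work out L₁ ∩ L₂ for this particular pair, as above.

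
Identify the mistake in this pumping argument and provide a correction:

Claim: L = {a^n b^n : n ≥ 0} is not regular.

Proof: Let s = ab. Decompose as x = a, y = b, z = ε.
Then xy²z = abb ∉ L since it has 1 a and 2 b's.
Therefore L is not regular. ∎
Error: The string s = ab might be shorter than the pumping length p.

Correction: Choose s = a^p b^p to ensure |s| ≥ p. Also, the decomposition is wrong: with |xy| ≤ p, y cannot include b's when s starts with p a's.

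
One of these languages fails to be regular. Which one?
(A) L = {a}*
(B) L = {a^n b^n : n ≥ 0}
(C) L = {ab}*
(B) {a^n b^n : n ≥ 0}

(B) L = {a^n b^n : n ≥ 0} is NOT regular.

The pumping lemma can be used to prove this:
After pumping, the number of a's and b's become unequal

The other languages are regular because they can be recognized by finite automata.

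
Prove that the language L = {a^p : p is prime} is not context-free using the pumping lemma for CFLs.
Assume for contradiction that L is context-free, and let p ≥ 1 be the pumping length given by the pumping lemma for CFLs.
Choose a prime q with q ≥ p and let s = a^q. Then s ∈ L and |s| = q ≥ p.
By the CFL pumping lemma, s = uvxyz for some u, v, x, y, z with |vxy| ≤ p, |vy| ≥ 1, and uv^i xy^i z ∈ L for every i ≥ 0.
All symbols are a's, so only lengths matter: let k = |vy|, with 1 ≤ k ≤ p. Then |uv^i xy^i z| = q + (i − 1)k.

Take i = q + 1: the length is q + qk = q(k + 1).
Both factors satisfy q ≥ 2 and k + 1 ≥ 2, so q(k + 1) is composite and uv^(q+1) xy^(q+1) z ∉ L.

This contradicts the CFL pumping lemma, which requires uv^i xy^i z ∈ L for all i ≥ 0.
Hence L = {a^p : p is prime} is not context-free. ∎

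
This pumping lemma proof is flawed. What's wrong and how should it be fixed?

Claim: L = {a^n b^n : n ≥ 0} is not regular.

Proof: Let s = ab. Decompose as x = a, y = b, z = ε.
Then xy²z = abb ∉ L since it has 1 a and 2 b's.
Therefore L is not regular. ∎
Error: The string s = ab might be shorter than the pumping length p.

Correction: Choose s = a^p b^p to ensure |s| ≥ p. Also, the decomposition is wrong: with |xy| ≤ p, y cannot include b's when s starts with p a's.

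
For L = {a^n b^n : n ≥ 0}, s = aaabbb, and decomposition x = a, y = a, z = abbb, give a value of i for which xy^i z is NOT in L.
i = 2

xy²z = a · aa · abbb = aaaabbb; aaaabbb has 4 a's and 3 b's; 4 ≠ 3, so it is not in L.
(Other choices also work, e.g. i = 0, 3; only i = 1 is guaranteed to stay in L since xy¹z = s.)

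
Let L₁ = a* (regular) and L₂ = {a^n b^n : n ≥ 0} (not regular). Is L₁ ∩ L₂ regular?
Yes — L₁ ∩ L₂ is regular.

A string of a* contains no b's, and the only string of {a^n b^n} with no b's is ε (n = 0). So L₁ ∩ L₂ = {ε}, a finite language, which is regular.

Note that the bare facts "L₁ regular, L₂ non-regular" do not settle the question by themselves: the closure of regular languages under ∪, ∩, complement and difference applies only when BOTH operands are regular. With a non-regular operand the result can come out regular or non-regular depending on the specific languages, so one has to work out L₁ ∩ L₂ for this particular pair, as above.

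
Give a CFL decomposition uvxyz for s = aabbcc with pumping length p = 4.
u='a', v='a', x='bb', y='c', z='c'

For s = aabbcc with pumping length p = 4:

One valid decomposition:
- u = 'a'
- v = 'a'
- x = 'bb'
- y = 'c'
- z = 'c'

Verification:
- uvxyz = 'a' + 'a' + 'bb' + 'c' + 'c' = aabbcc ✓
- |vxy| = |'abbc'| = 4 ≤ 4 ✓
- |vy| = |'ac'| = 2 > 0 ✓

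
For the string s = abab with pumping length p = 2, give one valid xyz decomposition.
x = '', y = 'ab', z = 'ab'

For s = abab and p = 2, one valid decomposition is:
- x = '' (length 0)
- y = 'ab' (length 2)
- z = 'ab' (length 2)

Verification:
- xyz = '' + 'ab' + 'ab' = abab ✓
- |xy| = 2 ≤ 2 ✓
- |y| = 2 > 0 ✓

All pumping lemma constraints are satisfied.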